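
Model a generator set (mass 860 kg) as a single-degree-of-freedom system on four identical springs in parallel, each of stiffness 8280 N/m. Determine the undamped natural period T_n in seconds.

Parallel springs add: k_eq = 4 × 8280 = 33120 N/m.
ω_n = √(k_eq/m) = √(33120/860) = √38.51 = 6.206 rad/s.
T_n = 2π/ω_n = 6.283/6.206 = 1.012 s.

1.01 s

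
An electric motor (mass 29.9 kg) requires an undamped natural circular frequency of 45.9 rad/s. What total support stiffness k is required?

k = m·ω_n² = 29.9 × 45.90² = 29.9 × 2107 = 62990 N/m.

63000 N/m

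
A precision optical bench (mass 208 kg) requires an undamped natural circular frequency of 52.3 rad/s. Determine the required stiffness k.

569000 N/m

k = m·ω_n² = 208 × 52.30² = 208 × 2735 = 568900 N/m.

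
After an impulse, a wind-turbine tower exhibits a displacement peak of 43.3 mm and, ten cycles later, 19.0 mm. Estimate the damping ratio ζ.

0.0131

Logarithmic decrement δ = (1/n)·ln(x₀/x_n) = (1/10)·ln(43.3/19.0) = (1/10)·ln(2.279) = 0.08237.
ζ = δ/√(4π² + δ²) = 0.08237/√(39.48 + 0.00679) = 0.08237/6.284 = 0.01311.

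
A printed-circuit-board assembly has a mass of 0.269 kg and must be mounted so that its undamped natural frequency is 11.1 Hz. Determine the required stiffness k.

ω_n = 2πf_n = 2π × 11.1 = 69.74 rad/s.
k = m·ω_n² = 0.269 × 69.74² = 0.269 × 4864 = 1308 N/m.

1310 N/m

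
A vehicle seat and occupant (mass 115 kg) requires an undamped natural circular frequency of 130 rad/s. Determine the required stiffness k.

k = m·ω_n² = 115 × 130.0² = 115 × 16900 = 1944000 N/m.

1940000 N/m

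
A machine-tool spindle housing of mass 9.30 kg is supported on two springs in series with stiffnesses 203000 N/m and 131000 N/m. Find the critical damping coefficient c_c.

1720 N·s/m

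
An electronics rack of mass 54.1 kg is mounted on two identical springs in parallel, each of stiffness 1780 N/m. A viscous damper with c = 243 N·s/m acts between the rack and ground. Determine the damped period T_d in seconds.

0.806 s

Parallel springs add: k_eq = 2 × 1780 = 3560 N/m.
ω_n = √(k_eq/m) = √(3560/54.1) = 8.112 rad/s.
Critical damping c_c = 2√(k_eq·m) = 2√(3560 × 54.1) = 877.7 N·s/m, so ζ = c/c_c = 243/877.7 = 0.2769.
ω_d = ω_n√(1 − ζ²) = 8.112 × √(1 − 0.0766) = 7.795 rad/s.
T_d = 2π/ω_d = 0.8061 s.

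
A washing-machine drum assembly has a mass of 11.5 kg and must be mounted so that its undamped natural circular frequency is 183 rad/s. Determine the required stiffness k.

k = m·ω_n² = 11.5 × 183.0² = 11.5 × 33490 = 385100 N/m.

385000 N/m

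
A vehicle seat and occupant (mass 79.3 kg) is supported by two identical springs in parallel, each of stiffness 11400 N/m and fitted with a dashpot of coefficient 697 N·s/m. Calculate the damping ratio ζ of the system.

0.259

Parallel springs add: k_eq = 2 × 11400 = 22800 N/m.
ω_n = √(k_eq/m) = √(22800/79.3) = 16.96 rad/s.
Critical damping c_c = 2√(k_eq·m) = 2√(22800 × 79.3) = 2689 N·s/m, so ζ = c/c_c = 697/2689 = 0.2592.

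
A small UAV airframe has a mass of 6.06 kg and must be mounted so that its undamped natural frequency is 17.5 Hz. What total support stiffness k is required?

ω_n = 2πf_n = 2π × 17.5 = 110.0 rad/s.
k = m·ω_n² = 6.06 × 110.0² = 6.06 × 12090 = 73270 N/m.

73300 N/m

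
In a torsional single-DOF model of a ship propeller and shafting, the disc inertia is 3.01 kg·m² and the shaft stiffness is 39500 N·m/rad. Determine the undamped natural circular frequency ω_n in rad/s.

ω_n = √(k_t/J) = √(39500/3.01) = √13120 = 114.6 rad/s.

115 rad/s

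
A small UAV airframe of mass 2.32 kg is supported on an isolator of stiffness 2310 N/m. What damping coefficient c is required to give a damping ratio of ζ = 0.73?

c_c = 2√(k·m) = 2√(2310 × 2.32) = 146.4 N·s/m.
c = ζ·c_c = 0.73 × 146.4 = 106.9 N·s/m.

107 N·s/m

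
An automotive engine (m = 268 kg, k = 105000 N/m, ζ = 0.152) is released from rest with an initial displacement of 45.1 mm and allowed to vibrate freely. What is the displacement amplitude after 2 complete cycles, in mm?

6.53 mm

Logarithmic decrement δ = 2πζ/√(1 − ζ²) = 2π × 0.1520/√(1 − 0.0231) = 0.9663.
After n cycles, x_n/x₀ = e^(−nδ), so x_2 = 45.1 × e^(−2 × 0.9663) = 45.1 × 0.1448 = 6.530 mm.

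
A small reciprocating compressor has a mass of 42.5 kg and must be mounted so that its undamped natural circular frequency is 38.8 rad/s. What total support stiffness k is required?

64000 N/m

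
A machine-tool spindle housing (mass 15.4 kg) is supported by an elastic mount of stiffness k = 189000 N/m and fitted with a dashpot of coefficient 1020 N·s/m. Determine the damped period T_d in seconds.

ω_n = √(k/m) = √(189000/15.4) = 110.8 rad/s.
Critical damping c_c = 2√(k·m) = 2√(189000 × 15.4) = 3412 N·s/m, so ζ = c/c_c = 1020/3412 = 0.2989.
ω_d = ω_n√(1 − ζ²) = 110.8 × √(1 − 0.0894) = 105.7 rad/s.
T_d = 2π/ω_d = 0.05943 s.

0.0594 s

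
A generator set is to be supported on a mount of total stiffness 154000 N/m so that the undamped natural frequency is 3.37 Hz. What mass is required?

ω_n = 2πf_n = 2π × 3.37 = 21.17 rad/s.
m = k/ω_n² = 154000/21.17² = 154000/448.4 = 343.5 kg.

343 kg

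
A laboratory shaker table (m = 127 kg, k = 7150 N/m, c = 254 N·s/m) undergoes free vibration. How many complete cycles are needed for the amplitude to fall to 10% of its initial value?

3 cycles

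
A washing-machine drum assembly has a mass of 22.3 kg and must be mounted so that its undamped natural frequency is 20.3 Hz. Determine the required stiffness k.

363000 N/m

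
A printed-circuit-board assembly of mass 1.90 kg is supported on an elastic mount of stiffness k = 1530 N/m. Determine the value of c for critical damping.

c_c = 2√(k·m) = 2√(1530 × 1.90) = 2 × 53.92 = 107.8 N·s/m.

108 N·s/m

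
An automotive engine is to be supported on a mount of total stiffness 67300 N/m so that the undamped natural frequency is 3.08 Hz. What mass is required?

ω_n = 2πf_n = 2π × 3.08 = 19.35 rad/s.
m = k/ω_n² = 67300/19.35² = 67300/374.5 = 179.7 kg.

180 kg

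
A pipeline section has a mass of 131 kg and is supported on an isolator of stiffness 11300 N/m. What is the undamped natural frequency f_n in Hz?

1.48 Hz

ω_n = √(k/m) = √(11300/131) = √86.26 = 9.288 rad/s.
f_n = ω_n/(2π) = 9.288/6.283 = 1.478 Hz.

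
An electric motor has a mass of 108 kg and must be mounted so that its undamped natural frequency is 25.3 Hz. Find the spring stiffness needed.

ω_n = 2πf_n = 2π × 25.3 = 159.0 rad/s.
k = m·ω_n² = 108 × 159.0² = 108 × 25270 = 2729000 N/m.

2730000 N/m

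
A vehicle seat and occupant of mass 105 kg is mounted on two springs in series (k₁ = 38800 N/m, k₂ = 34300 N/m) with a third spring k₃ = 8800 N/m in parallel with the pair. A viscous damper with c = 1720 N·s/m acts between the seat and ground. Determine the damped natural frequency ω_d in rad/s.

13.8 rad/s

Series pair: k_s = k₁k₂/(k₁+k₂) = (38800)(34300)/(38800 + 34300) = 18210 N/m. In parallel with k₃: k_eq = 18210 + 8800 = 27010 N/m.
ω_n = √(k_eq/m) = √(27010/105) = 16.04 rad/s.
Critical damping c_c = 2√(k_eq·m) = 2√(27010 × 105) = 3368 N·s/m, so ζ = c/c_c = 1720/3368 = 0.5107.
ω_d = ω_n√(1 − ζ²) = 16.04 × √(1 − 0.261) = 13.79 rad/s.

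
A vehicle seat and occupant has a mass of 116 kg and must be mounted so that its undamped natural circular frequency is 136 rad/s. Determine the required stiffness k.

2150000 N/m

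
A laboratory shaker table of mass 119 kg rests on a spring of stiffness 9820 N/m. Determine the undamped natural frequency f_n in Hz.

1.45 Hz

ω_n = √(k/m) = √(9820/119) = √82.52 = 9.084 rad/s.
f_n = ω_n/(2π) = 9.084/6.283 = 1.446 Hz.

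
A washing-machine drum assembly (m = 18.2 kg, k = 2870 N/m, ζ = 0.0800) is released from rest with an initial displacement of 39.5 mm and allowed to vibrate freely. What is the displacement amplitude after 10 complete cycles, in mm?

0.255 mm

Logarithmic decrement δ = 2πζ/√(1 − ζ²) = 2π × 0.08000/√(1 − 0.00640) = 0.5043.
After n cycles, x_n/x₀ = e^(−nδ), so x_10 = 39.5 × e^(−10 × 0.5043) = 39.5 × 0.006456 = 0.2550 mm.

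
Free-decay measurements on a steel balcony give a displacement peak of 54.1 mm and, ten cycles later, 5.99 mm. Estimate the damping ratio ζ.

Logarithmic decrement δ = (1/n)·ln(x₀/x_n) = (1/10)·ln(54.1/5.99) = (1/10)·ln(9.032) = 0.2201.
ζ = δ/√(4π² + δ²) = 0.2201/√(39.48 + 0.0484) = 0.2201/6.287 = 0.03500.

0.0350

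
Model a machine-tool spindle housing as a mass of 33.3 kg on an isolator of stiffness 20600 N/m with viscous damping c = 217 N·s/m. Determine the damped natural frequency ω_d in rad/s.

24.7 rad/s

ω_n = √(k/m) = √(20600/33.3) = 24.87 rad/s.
Critical damping c_c = 2√(k·m) = 2√(20600 × 33.3) = 1656 N·s/m, so ζ = c/c_c = 217/1656 = 0.1310.
ω_d = ω_n√(1 − ζ²) = 24.87 × √(1 − 0.0172) = 24.66 rad/s.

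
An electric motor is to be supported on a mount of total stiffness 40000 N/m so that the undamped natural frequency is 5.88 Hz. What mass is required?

29.3 kg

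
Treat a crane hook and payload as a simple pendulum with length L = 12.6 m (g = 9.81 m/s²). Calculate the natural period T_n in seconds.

7.12 s

For a simple pendulum ω_n = √(g/L) = √(9.81/12.6) = √0.7786 = 0.8824 rad/s.
T_n = 2π/ω_n = 6.283/0.8824 = 7.121 s.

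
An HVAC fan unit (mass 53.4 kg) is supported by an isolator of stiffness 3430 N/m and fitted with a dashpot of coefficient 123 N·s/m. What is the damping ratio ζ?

ω_n = √(k/m) = √(3430/53.4) = 8.014 rad/s.
Critical damping c_c = 2√(k·m) = 2√(3430 × 53.4) = 855.9 N·s/m, so ζ = c/c_c = 123/855.9 = 0.1437.

0.144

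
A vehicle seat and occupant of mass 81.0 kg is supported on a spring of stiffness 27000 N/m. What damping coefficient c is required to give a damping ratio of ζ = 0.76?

c_c = 2√(k·m) = 2√(27000 × 81.0) = 2958 N·s/m.
c = ζ·c_c = 0.76 × 2958 = 2248 N·s/m.

2250 N·s/m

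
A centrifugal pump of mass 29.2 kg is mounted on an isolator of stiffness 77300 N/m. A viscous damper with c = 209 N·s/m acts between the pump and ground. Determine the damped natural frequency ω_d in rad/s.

ω_n = √(k/m) = √(77300/29.2) = 51.45 rad/s.
Critical damping c_c = 2√(k·m) = 2√(77300 × 29.2) = 3005 N·s/m, so ζ = c/c_c = 209/3005 = 0.06956.
ω_d = ω_n√(1 − ζ²) = 51.45 × √(1 − 0.00484) = 51.33 rad/s.

51.3 rad/s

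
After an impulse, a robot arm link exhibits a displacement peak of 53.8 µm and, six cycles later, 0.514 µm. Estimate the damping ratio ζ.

Logarithmic decrement δ = (1/n)·ln(x₀/x_n) = (1/6)·ln(53.8/0.514) = (1/6)·ln(104.7) = 0.7751.
ζ = δ/√(4π² + δ²) = 0.7751/√(39.48 + 0.601) = 0.7751/6.331 = 0.1224.

0.122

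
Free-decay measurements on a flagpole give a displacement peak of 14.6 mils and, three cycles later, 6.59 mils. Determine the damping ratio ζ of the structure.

0.0422

Logarithmic decrement δ = (1/n)·ln(x₀/x_n) = (1/3)·ln(14.6/6.59) = (1/3)·ln(2.215) = 0.2652.
ζ = δ/√(4π² + δ²) = 0.2652/√(39.48 + 0.0703) = 0.2652/6.289 = 0.04216.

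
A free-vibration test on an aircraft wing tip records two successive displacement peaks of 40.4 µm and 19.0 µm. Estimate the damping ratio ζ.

0.119

Logarithmic decrement δ = (1/n)·ln(x₀/x_n) = (1/1)·ln(40.4/19.0) = (1/1)·ln(2.126) = 0.7544.
ζ = δ/√(4π² + δ²) = 0.7544/√(39.48 + 0.569) = 0.7544/6.328 = 0.1192.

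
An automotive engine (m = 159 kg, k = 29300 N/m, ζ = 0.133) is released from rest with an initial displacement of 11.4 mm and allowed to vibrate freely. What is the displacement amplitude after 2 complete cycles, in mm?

2.11 mm

Logarithmic decrement δ = 2πζ/√(1 − ζ²) = 2π × 0.1330/√(1 − 0.0177) = 0.8432.
After n cycles, x_n/x₀ = e^(−nδ), so x_2 = 11.4 × e^(−2 × 0.8432) = 11.4 × 0.1852 = 2.111 mm.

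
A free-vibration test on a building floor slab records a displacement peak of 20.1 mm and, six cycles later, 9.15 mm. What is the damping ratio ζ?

Logarithmic decrement δ = (1/n)·ln(x₀/x_n) = (1/6)·ln(20.1/9.15) = (1/6)·ln(2.197) = 0.1312.
ζ = δ/√(4π² + δ²) = 0.1312/√(39.48 + 0.0172) = 0.1312/6.285 = 0.02087.

0.0209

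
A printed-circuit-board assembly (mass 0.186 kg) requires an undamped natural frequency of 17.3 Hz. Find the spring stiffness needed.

ω_n = 2πf_n = 2π × 17.3 = 108.7 rad/s.
k = m·ω_n² = 0.186 × 108.7² = 0.186 × 11820 = 2198 N/m.

2200 N/m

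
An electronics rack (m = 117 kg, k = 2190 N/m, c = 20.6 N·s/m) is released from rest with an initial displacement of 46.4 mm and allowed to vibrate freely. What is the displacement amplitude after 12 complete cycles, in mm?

ζ = c/(2√(km)) = 20.6/(2√(2190 × 117)) = 20.6/1012 = 0.02035.
Logarithmic decrement δ = 2πζ/√(1 − ζ²) = 2π × 0.02035/√(1 − 0.000414) = 0.1279.
After n cycles, x_n/x₀ = e^(−nδ), so x_12 = 46.4 × e^(−12 × 0.1279) = 46.4 × 0.2156 = 10.00 mm.

10.0 mm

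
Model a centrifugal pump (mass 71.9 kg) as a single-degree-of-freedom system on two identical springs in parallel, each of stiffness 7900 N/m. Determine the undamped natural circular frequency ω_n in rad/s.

Parallel springs add: k_eq = 2 × 7900 = 15800 N/m.
ω_n = √(k_eq/m) = √(15800/71.9) = √219.7 = 14.82 rad/s.

14.8 rad/s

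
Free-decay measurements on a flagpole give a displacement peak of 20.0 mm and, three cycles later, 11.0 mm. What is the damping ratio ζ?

0.0317

Logarithmic decrement δ = (1/n)·ln(x₀/x_n) = (1/3)·ln(20.0/11.0) = (1/3)·ln(1.818) = 0.1993.
ζ = δ/√(4π² + δ²) = 0.1993/√(39.48 + 0.0397) = 0.1993/6.286 = 0.03170.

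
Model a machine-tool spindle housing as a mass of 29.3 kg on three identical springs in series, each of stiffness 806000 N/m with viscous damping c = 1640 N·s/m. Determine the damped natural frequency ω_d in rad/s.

Series springs: 1/k_eq = 3/806000, so k_eq = 806000/3 = 268700 N/m.
ω_n = √(k_eq/m) = √(268700/29.3) = 95.76 rad/s.
Critical damping c_c = 2√(k_eq·m) = 2√(268700 × 29.3) = 5611 N·s/m, so ζ = c/c_c = 1640/5611 = 0.2923.
ω_d = ω_n√(1 − ζ²) = 95.76 × √(1 − 0.0854) = 91.58 rad/s.

91.6 rad/s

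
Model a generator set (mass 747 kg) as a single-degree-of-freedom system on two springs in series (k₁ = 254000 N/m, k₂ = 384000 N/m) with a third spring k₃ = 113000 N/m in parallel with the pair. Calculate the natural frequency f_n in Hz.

3.00 Hz

Series pair: k_s = k₁k₂/(k₁+k₂) = (254000)(384000)/(254000 + 384000) = 152900 N/m. In parallel with k₃: k_eq = 152900 + 113000 = 265900 N/m.
ω_n = √(k_eq/m) = √(265900/747) = √355.9 = 18.87 rad/s.
f_n = ω_n/(2π) = 18.87/6.283 = 3.003 Hz.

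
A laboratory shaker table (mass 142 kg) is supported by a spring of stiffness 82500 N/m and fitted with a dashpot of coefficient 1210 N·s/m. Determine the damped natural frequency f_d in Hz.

3.78 Hz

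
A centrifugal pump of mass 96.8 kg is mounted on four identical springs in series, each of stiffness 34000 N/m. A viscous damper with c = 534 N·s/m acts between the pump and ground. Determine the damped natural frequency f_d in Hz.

Series springs: 1/k_eq = 4/34000, so k_eq = 34000/4 = 8500 N/m.
ω_n = √(k_eq/m) = √(8500/96.8) = 9.371 rad/s.
Critical damping c_c = 2√(k_eq·m) = 2√(8500 × 96.8) = 1814 N·s/m, so ζ = c/c_c = 534/1814 = 0.2944.
ω_d = ω_n√(1 − ζ²) = 9.371 × √(1 − 0.0866) = 8.956 rad/s.
f_d = ω_d/(2π) = 1.425 Hz.

1.43 Hz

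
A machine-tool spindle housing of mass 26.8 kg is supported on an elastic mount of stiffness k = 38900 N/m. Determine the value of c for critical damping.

2040 N·s/m

c_c = 2√(k·m) = 2√(38900 × 26.8) = 2 × 1021 = 2042 N·s/m.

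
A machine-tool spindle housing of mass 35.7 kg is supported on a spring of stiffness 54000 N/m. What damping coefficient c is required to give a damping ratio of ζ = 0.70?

1940 N·s/m

c_c = 2√(k·m) = 2√(54000 × 35.7) = 2777 N·s/m.
c = ζ·c_c = 0.70 × 2777 = 1944 N·s/m.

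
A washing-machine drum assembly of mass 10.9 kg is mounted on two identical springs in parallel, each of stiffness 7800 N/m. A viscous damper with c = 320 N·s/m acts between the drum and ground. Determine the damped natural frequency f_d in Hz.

Parallel springs add: k_eq = 2 × 7800 = 15600 N/m.
ω_n = √(k_eq/m) = √(15600/10.9) = 37.83 rad/s.
Critical damping c_c = 2√(k_eq·m) = 2√(15600 × 10.9) = 824.7 N·s/m, so ζ = c/c_c = 320/824.7 = 0.3880.
ω_d = ω_n√(1 − ζ²) = 37.83 × √(1 − 0.151) = 34.87 rad/s.
f_d = ω_d/(2π) = 5.549 Hz.

5.55 Hz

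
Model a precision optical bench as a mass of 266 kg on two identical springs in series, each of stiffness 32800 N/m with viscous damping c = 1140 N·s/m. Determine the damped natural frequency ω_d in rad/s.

7.55 rad/s

Series springs: 1/k_eq = 2/32800, so k_eq = 32800/2 = 16400 N/m.
ω_n = √(k_eq/m) = √(16400/266) = 7.852 rad/s.
Critical damping c_c = 2√(k_eq·m) = 2√(16400 × 266) = 4177 N·s/m, so ζ = c/c_c = 1140/4177 = 0.2729.
ω_d = ω_n√(1 − ζ²) = 7.852 × √(1 − 0.0745) = 7.554 rad/s.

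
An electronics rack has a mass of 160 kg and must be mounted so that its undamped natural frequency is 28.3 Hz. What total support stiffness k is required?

5060000 N/m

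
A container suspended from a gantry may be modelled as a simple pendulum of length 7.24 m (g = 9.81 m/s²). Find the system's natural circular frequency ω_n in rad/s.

1.16 rad/s

For a simple pendulum ω_n = √(g/L) = √(9.81/7.24) = √1.355 = 1.164 rad/s.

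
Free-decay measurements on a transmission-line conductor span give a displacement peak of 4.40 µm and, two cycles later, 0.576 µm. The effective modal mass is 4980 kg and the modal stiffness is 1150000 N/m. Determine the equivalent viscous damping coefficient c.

Logarithmic decrement δ = (1/n)·ln(x₀/x_n) = (1/2)·ln(4.40/0.576) = (1/2)·ln(7.639) = 1.017.
ζ = δ/√(4π² + δ²) = 1.017/√(39.48 + 1.03) = 1.017/6.365 = 0.1597.
c = ζ · 2√(km) = 0.1597 × 2√(1150000 × 4980) = 0.1597 × 151400 = 24170 N·s/m.

24200 N·s/m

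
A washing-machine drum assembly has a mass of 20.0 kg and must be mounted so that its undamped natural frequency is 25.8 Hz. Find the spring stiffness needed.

526000 N/m

ω_n = 2πf_n = 2π × 25.8 = 162.1 rad/s.
k = m·ω_n² = 20.0 × 162.1² = 20.0 × 26280 = 525600 N/m.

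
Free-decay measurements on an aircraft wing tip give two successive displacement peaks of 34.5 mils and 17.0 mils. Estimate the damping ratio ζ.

0.112

Logarithmic decrement δ = (1/n)·ln(x₀/x_n) = (1/1)·ln(34.5/17.0) = (1/1)·ln(2.029) = 0.7077.
ζ = δ/√(4π² + δ²) = 0.7077/√(39.48 + 0.501) = 0.7077/6.323 = 0.1119.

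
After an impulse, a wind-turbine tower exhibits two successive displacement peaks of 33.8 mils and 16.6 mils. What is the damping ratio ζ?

0.112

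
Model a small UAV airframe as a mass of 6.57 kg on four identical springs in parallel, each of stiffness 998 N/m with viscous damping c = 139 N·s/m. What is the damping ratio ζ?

0.429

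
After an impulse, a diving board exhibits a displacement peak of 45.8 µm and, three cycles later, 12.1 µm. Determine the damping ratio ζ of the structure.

0.0704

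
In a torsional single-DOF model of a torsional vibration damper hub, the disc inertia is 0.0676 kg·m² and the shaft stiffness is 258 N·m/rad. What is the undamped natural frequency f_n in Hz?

ω_n = √(k_t/J) = √(258/0.0676) = √3817 = 61.78 rad/s.
f_n = ω_n/(2π) = 61.78/6.283 = 9.832 Hz.

9.83 Hz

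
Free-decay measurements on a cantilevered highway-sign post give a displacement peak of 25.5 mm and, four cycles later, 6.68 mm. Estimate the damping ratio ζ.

0.0532

Logarithmic decrement δ = (1/n)·ln(x₀/x_n) = (1/4)·ln(25.5/6.68) = (1/4)·ln(3.817) = 0.3349.
ζ = δ/√(4π² + δ²) = 0.3349/√(39.48 + 0.112) = 0.3349/6.292 = 0.05322.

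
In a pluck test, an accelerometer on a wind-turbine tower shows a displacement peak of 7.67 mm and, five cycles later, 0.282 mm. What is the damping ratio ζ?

Logarithmic decrement δ = (1/n)·ln(x₀/x_n) = (1/5)·ln(7.67/0.282) = (1/5)·ln(27.20) = 0.6606.
ζ = δ/√(4π² + δ²) = 0.6606/√(39.48 + 0.436) = 0.6606/6.318 = 0.1046.

0.105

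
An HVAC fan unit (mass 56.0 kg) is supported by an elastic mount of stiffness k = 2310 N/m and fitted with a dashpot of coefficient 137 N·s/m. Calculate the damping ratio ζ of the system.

0.190

ω_n = √(k/m) = √(2310/56.0) = 6.423 rad/s.
Critical damping c_c = 2√(k·m) = 2√(2310 × 56.0) = 719.3 N·s/m, so ζ = c/c_c = 137/719.3 = 0.1905.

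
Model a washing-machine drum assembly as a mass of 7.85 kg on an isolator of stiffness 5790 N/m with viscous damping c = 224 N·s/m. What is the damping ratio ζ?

ω_n = √(k/m) = √(5790/7.85) = 27.16 rad/s.
Critical damping c_c = 2√(k·m) = 2√(5790 × 7.85) = 426.4 N·s/m, so ζ = c/c_c = 224/426.4 = 0.5253.

0.525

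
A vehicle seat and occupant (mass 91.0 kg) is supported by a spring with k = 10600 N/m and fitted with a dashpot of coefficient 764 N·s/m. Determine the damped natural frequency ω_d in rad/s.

9.94 rad/s

ω_n = √(k/m) = √(10600/91.0) = 10.79 rad/s.
Critical damping c_c = 2√(k·m) = 2√(10600 × 91.0) = 1964 N·s/m, so ζ = c/c_c = 764/1964 = 0.3889.
ω_d = ω_n√(1 − ζ²) = 10.79 × √(1 − 0.151) = 9.943 rad/s.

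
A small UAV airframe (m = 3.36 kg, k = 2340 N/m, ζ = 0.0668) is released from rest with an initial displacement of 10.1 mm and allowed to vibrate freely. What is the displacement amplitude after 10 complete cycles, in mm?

Logarithmic decrement δ = 2πζ/√(1 − ζ²) = 2π × 0.06680/√(1 − 0.00446) = 0.4207.
After n cycles, x_n/x₀ = e^(−nδ), so x_10 = 10.1 × e^(−10 × 0.4207) = 10.1 × 0.01490 = 0.1505 mm.

0.150 mm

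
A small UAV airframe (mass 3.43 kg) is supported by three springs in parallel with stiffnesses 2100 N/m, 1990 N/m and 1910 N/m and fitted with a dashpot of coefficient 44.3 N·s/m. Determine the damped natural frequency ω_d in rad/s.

Parallel springs add: k_eq = 2100 + 1990 + 1910 = 6000 N/m.
ω_n = √(k_eq/m) = √(6000/3.43) = 41.82 rad/s.
Critical damping c_c = 2√(k_eq·m) = 2√(6000 × 3.43) = 286.9 N·s/m, so ζ = c/c_c = 44.3/286.9 = 0.1544.
ω_d = ω_n√(1 − ζ²) = 41.82 × √(1 − 0.0238) = 41.32 rad/s.

41.3 rad/s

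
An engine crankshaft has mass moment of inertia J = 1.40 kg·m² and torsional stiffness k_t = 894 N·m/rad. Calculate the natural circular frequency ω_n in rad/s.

25.3 rad/s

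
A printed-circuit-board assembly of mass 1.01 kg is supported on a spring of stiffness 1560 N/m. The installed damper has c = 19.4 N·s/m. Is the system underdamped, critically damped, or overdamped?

underdamped

c_c = 2√(k·m) = 79.39 N·s/m; ζ = c/c_c = 19.4/79.39 = 0.244.
Since ζ < 1 the system is underdamped.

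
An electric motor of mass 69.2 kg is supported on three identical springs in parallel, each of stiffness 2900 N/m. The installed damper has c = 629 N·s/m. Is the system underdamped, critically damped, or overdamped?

Parallel springs add: k_eq = 3 × 2900 = 8700 N/m.
c_c = 2√(k_eq·m) = 1552 N·s/m; ζ = c/c_c = 629/1552 = 0.405.
Since ζ < 1 the system is underdamped.

underdamped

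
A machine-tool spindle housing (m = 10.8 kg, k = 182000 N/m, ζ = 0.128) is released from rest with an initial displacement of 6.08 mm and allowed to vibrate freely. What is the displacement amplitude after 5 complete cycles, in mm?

0.105 mm

Logarithmic decrement δ = 2πζ/√(1 − ζ²) = 2π × 0.1280/√(1 − 0.0164) = 0.8109.
After n cycles, x_n/x₀ = e^(−nδ), so x_5 = 6.08 × e^(−5 × 0.8109) = 6.08 × 0.01734 = 0.1054 mm.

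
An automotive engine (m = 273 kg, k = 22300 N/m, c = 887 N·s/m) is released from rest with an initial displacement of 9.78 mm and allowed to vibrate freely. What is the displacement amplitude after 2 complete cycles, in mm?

0.984 mm

ζ = c/(2√(km)) = 887/(2√(22300 × 273)) = 887/4935 = 0.1797.
Logarithmic decrement δ = 2πζ/√(1 − ζ²) = 2π × 0.1797/√(1 − 0.0323) = 1.148.
After n cycles, x_n/x₀ = e^(−nδ), so x_2 = 9.78 × e^(−2 × 1.148) = 9.78 × 0.1006 = 0.9843 mm.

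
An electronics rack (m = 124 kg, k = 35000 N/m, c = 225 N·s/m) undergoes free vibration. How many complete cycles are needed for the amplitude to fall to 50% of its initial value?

ζ = c/(2√(km)) = 225/(2√(35000 × 124)) = 225/4167 = 0.05400.
Logarithmic decrement δ = 2πζ/√(1 − ζ²) = 2π × 0.05400/√(1 − 0.00292) = 0.3398.
x_n/x₀ = e^(−nδ) ≤ 0.5; take ln: n ≥ ln(1/0.5)/δ = 0.6931/0.3398 = 2.040.
So 3 complete cycles are required.

3 cycles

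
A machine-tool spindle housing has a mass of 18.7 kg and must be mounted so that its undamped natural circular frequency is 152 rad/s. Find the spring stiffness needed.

k = m·ω_n² = 18.7 × 152.0² = 18.7 × 23100 = 432000 N/m.

432000 N/m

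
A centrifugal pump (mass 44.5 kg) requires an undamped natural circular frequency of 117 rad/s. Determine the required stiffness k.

k = m·ω_n² = 44.5 × 117.0² = 44.5 × 13690 = 609200 N/m.

609000 N/m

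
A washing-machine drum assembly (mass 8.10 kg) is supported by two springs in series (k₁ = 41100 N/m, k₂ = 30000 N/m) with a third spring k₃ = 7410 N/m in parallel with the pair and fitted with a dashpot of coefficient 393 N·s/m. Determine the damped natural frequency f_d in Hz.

7.91 Hz

Series pair: k_s = k₁k₂/(k₁+k₂) = (41100)(30000)/(41100 + 30000) = 17340 N/m. In parallel with k₃: k_eq = 17340 + 7410 = 24750 N/m.
ω_n = √(k_eq/m) = √(24750/8.10) = 55.28 rad/s.
Critical damping c_c = 2√(k_eq·m) = 2√(24750 × 8.10) = 895.5 N·s/m, so ζ = c/c_c = 393/895.5 = 0.4389.
ω_d = ω_n√(1 − ζ²) = 55.28 × √(1 − 0.193) = 49.67 rad/s.
f_d = ω_d/(2π) = 7.905 Hz.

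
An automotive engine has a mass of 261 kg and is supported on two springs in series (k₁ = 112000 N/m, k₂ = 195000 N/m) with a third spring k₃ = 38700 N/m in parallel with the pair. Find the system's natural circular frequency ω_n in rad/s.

20.5 rad/s

Series pair: k_s = k₁k₂/(k₁+k₂) = (112000)(195000)/(112000 + 195000) = 71140 N/m. In parallel with k₃: k_eq = 71140 + 38700 = 109800 N/m.
ω_n = √(k_eq/m) = √(109800/261) = √420.8 = 20.51 rad/s.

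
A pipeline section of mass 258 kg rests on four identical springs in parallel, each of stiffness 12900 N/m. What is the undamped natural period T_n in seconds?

Parallel springs add: k_eq = 4 × 12900 = 51600 N/m.
ω_n = √(k_eq/m) = √(51600/258) = √200.0 = 14.14 rad/s.
T_n = 2π/ω_n = 6.283/14.14 = 0.4443 s.

0.444 s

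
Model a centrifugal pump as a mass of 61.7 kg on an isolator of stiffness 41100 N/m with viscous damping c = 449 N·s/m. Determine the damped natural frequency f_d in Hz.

4.07 Hz

ω_n = √(k/m) = √(41100/61.7) = 25.81 rad/s.
Critical damping c_c = 2√(k·m) = 2√(41100 × 61.7) = 3185 N·s/m, so ζ = c/c_c = 449/3185 = 0.1410.
ω_d = ω_n√(1 − ζ²) = 25.81 × √(1 − 0.0199) = 25.55 rad/s.
f_d = ω_d/(2π) = 4.067 Hz.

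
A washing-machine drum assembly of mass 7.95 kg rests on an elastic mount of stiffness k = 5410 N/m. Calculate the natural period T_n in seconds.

ω_n = √(k/m) = √(5410/7.95) = √680.5 = 26.09 rad/s.
T_n = 2π/ω_n = 6.283/26.09 = 0.2409 s.

0.241 s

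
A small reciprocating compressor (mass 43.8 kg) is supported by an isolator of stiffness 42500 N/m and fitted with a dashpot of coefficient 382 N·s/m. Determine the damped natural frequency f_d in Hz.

ω_n = √(k/m) = √(42500/43.8) = 31.15 rad/s.
Critical damping c_c = 2√(k·m) = 2√(42500 × 43.8) = 2729 N·s/m, so ζ = c/c_c = 382/2729 = 0.1400.
ω_d = ω_n√(1 − ζ²) = 31.15 × √(1 − 0.0196) = 30.84 rad/s.
f_d = ω_d/(2π) = 4.909 Hz.

4.91 Hz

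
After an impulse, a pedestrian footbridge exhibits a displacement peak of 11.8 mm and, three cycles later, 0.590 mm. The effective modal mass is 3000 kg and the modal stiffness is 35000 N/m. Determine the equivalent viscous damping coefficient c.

Logarithmic decrement δ = (1/n)·ln(x₀/x_n) = (1/3)·ln(11.8/0.590) = (1/3)·ln(20.00) = 0.9986.
ζ = δ/√(4π² + δ²) = 0.9986/√(39.48 + 0.997) = 0.9986/6.362 = 0.1570.
c = ζ · 2√(km) = 0.1570 × 2√(35000 × 3000) = 0.1570 × 20490 = 3217 N·s/m.

3220 N·s/m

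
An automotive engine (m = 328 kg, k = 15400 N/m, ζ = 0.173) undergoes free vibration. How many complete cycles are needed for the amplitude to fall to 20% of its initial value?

2 cycles

Logarithmic decrement δ = 2πζ/√(1 − ζ²) = 2π × 0.1730/√(1 − 0.0299) = 1.104.
x_n/x₀ = e^(−nδ) ≤ 0.2; take ln: n ≥ ln(1/0.2)/δ = 1.609/1.104 = 1.458.
So 2 complete cycles are required.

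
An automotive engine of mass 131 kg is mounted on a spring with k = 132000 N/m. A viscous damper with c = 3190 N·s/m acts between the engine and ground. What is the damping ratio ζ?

ω_n = √(k/m) = √(132000/131) = 31.74 rad/s.
Critical damping c_c = 2√(k·m) = 2√(132000 × 131) = 8317 N·s/m, so ζ = c/c_c = 3190/8317 = 0.3836.

0.384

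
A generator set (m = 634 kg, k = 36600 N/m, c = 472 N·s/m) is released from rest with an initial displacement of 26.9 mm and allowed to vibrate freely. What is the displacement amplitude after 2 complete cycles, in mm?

14.5 mm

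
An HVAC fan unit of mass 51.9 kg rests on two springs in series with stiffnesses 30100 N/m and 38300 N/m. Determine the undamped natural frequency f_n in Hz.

Series springs: 1/k_eq = 1/30100 + 1/38300 = 5.933×10^-5, so k_eq = 16850 N/m.
ω_n = √(k_eq/m) = √(16850/51.9) = √324.7 = 18.02 rad/s.
f_n = ω_n/(2π) = 18.02/6.283 = 2.868 Hz.

2.87 Hz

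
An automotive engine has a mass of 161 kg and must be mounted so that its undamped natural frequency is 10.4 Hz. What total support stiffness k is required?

687000 N/m

ω_n = 2πf_n = 2π × 10.4 = 65.35 rad/s.
k = m·ω_n² = 161 × 65.35² = 161 × 4270 = 687500 N/m.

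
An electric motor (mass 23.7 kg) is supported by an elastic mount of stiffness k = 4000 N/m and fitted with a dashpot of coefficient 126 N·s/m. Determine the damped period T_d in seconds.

0.494 s

ω_n = √(k/m) = √(4000/23.7) = 12.99 rad/s.
Critical damping c_c = 2√(k·m) = 2√(4000 × 23.7) = 615.8 N·s/m, so ζ = c/c_c = 126/615.8 = 0.2046.
ω_d = ω_n√(1 − ζ²) = 12.99 × √(1 − 0.0419) = 12.72 rad/s.
T_d = 2π/ω_d = 0.4941 s.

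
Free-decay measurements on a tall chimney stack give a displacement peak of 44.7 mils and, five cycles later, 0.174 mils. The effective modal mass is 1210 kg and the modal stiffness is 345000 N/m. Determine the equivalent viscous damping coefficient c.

Logarithmic decrement δ = (1/n)·ln(x₀/x_n) = (1/5)·ln(44.7/0.174) = (1/5)·ln(256.9) = 1.110.
ζ = δ/√(4π² + δ²) = 1.110/√(39.48 + 1.23) = 1.110/6.380 = 0.1739.
c = ζ · 2√(km) = 0.1739 × 2√(345000 × 1210) = 0.1739 × 40860 = 7107 N·s/m.

7110 N·s/m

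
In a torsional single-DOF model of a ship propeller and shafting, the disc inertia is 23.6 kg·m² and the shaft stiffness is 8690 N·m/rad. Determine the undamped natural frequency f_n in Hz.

3.05 Hz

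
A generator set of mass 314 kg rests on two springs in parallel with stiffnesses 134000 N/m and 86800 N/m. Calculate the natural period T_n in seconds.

0.237 s

Parallel springs add: k_eq = 134000 + 86800 = 220800 N/m.
ω_n = √(k_eq/m) = √(220800/314) = √703.2 = 26.52 rad/s.
T_n = 2π/ω_n = 6.283/26.52 = 0.2369 s.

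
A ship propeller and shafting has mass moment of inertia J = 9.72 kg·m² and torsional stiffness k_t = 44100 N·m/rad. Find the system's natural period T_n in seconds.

ω_n = √(k_t/J) = √(44100/9.72) = √4537 = 67.36 rad/s.
T_n = 2π/ω_n = 6.283/67.36 = 0.09328 s.

0.0933 s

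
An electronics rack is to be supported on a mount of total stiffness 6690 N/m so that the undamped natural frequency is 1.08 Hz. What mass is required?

145 kg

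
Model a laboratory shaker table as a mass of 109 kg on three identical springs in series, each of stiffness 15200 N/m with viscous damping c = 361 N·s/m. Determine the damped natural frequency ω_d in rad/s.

Series springs: 1/k_eq = 3/15200, so k_eq = 15200/3 = 5067 N/m.
ω_n = √(k_eq/m) = √(5067/109) = 6.818 rad/s.
Critical damping c_c = 2√(k_eq·m) = 2√(5067 × 109) = 1486 N·s/m, so ζ = c/c_c = 361/1486 = 0.2429.
ω_d = ω_n√(1 − ζ²) = 6.818 × √(1 − 0.0590) = 6.614 rad/s.

6.61 rad/s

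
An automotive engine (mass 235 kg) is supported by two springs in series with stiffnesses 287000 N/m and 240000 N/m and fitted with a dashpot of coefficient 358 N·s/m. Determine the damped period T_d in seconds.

Series springs: 1/k_eq = 1/287000 + 1/240000 = 7.651×10^-6, so k_eq = 130700 N/m.
ω_n = √(k_eq/m) = √(130700/235) = 23.58 rad/s.
Critical damping c_c = 2√(k_eq·m) = 2√(130700 × 235) = 11080 N·s/m, so ζ = c/c_c = 358/11080 = 0.03230.
ω_d = ω_n√(1 − ζ²) = 23.58 × √(1 − 0.00104) = 23.57 rad/s.
T_d = 2π/ω_d = 0.2666 s.

0.267 s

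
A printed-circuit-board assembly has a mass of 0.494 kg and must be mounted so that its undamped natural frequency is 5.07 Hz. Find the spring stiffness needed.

ω_n = 2πf_n = 2π × 5.07 = 31.86 rad/s.
k = m·ω_n² = 0.494 × 31.86² = 0.494 × 1015 = 501.3 N/m.

501 N/m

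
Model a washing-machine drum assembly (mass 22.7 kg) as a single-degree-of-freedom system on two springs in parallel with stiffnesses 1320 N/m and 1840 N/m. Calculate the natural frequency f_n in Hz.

Parallel springs add: k_eq = 1320 + 1840 = 3160 N/m.
ω_n = √(k_eq/m) = √(3160/22.7) = √139.2 = 11.80 rad/s.
f_n = ω_n/(2π) = 11.80/6.283 = 1.878 Hz.

1.88 Hz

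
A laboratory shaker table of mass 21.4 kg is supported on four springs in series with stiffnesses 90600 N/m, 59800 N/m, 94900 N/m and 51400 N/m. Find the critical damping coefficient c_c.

1220 N·s/m

Series springs: 1/k_eq = 1/90600 + 1/59800 + 1/94900 + 1/51400 = 5.775×10^-5, so k_eq = 17320 N/m.
c_c = 2√(k_eq·m) = 2√(17320 × 21.4) = 2 × 608.7 = 1217 N·s/m.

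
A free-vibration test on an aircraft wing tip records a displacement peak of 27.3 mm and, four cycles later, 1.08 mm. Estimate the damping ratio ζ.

0.127

Logarithmic decrement δ = (1/n)·ln(x₀/x_n) = (1/4)·ln(27.3/1.08) = (1/4)·ln(25.28) = 0.8075.
ζ = δ/√(4π² + δ²) = 0.8075/√(39.48 + 0.652) = 0.8075/6.335 = 0.1275.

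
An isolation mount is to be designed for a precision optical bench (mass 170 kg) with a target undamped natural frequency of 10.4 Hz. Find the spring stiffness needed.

726000 N/m

ω_n = 2πf_n = 2π × 10.4 = 65.35 rad/s.
k = m·ω_n² = 170 × 65.35² = 170 × 4270 = 725900 N/m.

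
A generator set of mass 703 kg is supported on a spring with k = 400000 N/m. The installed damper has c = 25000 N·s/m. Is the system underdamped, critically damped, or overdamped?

underdamped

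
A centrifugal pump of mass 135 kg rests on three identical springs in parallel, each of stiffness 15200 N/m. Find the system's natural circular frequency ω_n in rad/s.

18.4 rad/s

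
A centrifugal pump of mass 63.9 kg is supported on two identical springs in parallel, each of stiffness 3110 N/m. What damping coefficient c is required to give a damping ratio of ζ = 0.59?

Parallel springs add: k_eq = 2 × 3110 = 6220 N/m.
c_c = 2√(k_eq·m) = 2√(6220 × 63.9) = 1261 N·s/m.
c = ζ·c_c = 0.59 × 1261 = 743.9 N·s/m.

744 N·s/m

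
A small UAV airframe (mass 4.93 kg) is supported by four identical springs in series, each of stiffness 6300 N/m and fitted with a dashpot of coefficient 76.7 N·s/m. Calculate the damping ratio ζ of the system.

Series springs: 1/k_eq = 4/6300, so k_eq = 6300/4 = 1575 N/m.
ω_n = √(k_eq/m) = √(1575/4.93) = 17.87 rad/s.
Critical damping c_c = 2√(k_eq·m) = 2√(1575 × 4.93) = 176.2 N·s/m, so ζ = c/c_c = 76.7/176.2 = 0.4352.

0.435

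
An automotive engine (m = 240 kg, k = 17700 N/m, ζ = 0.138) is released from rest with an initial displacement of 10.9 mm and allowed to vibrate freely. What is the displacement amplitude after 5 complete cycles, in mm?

Logarithmic decrement δ = 2πζ/√(1 − ζ²) = 2π × 0.1380/√(1 − 0.0190) = 0.8755.
After n cycles, x_n/x₀ = e^(−nδ), so x_5 = 10.9 × e^(−5 × 0.8755) = 10.9 × 0.01256 = 0.1369 mm.

0.137 mm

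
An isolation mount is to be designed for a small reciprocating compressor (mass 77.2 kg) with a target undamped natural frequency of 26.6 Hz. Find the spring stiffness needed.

2160000 N/m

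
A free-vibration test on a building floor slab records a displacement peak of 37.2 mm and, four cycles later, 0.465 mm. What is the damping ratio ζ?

Logarithmic decrement δ = (1/n)·ln(x₀/x_n) = (1/4)·ln(37.2/0.465) = (1/4)·ln(80.00) = 1.096.
ζ = δ/√(4π² + δ²) = 1.096/√(39.48 + 1.20) = 1.096/6.378 = 0.1718.

0.172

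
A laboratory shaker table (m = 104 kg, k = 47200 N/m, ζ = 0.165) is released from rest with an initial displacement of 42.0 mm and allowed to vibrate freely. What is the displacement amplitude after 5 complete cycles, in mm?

Logarithmic decrement δ = 2πζ/√(1 − ζ²) = 2π × 0.1650/√(1 − 0.0272) = 1.051.
After n cycles, x_n/x₀ = e^(−nδ), so x_5 = 42.0 × e^(−5 × 1.051) = 42.0 × 0.005218 = 0.2192 mm.

0.219 mm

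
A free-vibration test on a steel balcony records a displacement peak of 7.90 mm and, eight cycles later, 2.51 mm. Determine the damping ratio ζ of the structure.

Logarithmic decrement δ = (1/n)·ln(x₀/x_n) = (1/8)·ln(7.90/2.51) = (1/8)·ln(3.147) = 0.1433.
ζ = δ/√(4π² + δ²) = 0.1433/√(39.48 + 0.0205) = 0.1433/6.285 = 0.02280.

0.0228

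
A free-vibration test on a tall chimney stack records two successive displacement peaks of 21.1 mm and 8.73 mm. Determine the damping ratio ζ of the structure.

Logarithmic decrement δ = (1/n)·ln(x₀/x_n) = (1/1)·ln(21.1/8.73) = (1/1)·ln(2.417) = 0.8825.
ζ = δ/√(4π² + δ²) = 0.8825/√(39.48 + 0.779) = 0.8825/6.345 = 0.1391.

0.139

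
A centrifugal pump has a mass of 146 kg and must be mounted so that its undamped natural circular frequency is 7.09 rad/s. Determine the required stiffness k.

7340 N/m

k = m·ω_n² = 146 × 7.090² = 146 × 50.27 = 7339 N/m.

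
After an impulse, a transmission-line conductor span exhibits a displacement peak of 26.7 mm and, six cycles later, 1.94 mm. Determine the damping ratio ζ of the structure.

Logarithmic decrement δ = (1/n)·ln(x₀/x_n) = (1/6)·ln(26.7/1.94) = (1/6)·ln(13.76) = 0.4370.
ζ = δ/√(4π² + δ²) = 0.4370/√(39.48 + 0.191) = 0.4370/6.298 = 0.06938.

0.0694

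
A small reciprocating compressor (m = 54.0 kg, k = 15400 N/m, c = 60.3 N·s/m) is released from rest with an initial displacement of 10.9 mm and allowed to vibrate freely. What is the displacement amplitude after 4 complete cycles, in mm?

ζ = c/(2√(km)) = 60.3/(2√(15400 × 54.0)) = 60.3/1824 = 0.03306.
Logarithmic decrement δ = 2πζ/√(1 − ζ²) = 2π × 0.03306/√(1 − 0.00109) = 0.2078.
After n cycles, x_n/x₀ = e^(−nδ), so x_4 = 10.9 × e^(−4 × 0.2078) = 10.9 × 0.4354 = 4.746 mm.

4.75 mm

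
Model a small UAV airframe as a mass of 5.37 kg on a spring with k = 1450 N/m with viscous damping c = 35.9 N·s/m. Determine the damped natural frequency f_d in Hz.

2.56 Hz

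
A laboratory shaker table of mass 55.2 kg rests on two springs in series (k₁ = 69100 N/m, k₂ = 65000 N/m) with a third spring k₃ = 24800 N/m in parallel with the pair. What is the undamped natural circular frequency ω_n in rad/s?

32.5 rad/s

Series pair: k_s = k₁k₂/(k₁+k₂) = (69100)(65000)/(69100 + 65000) = 33490 N/m. In parallel with k₃: k_eq = 33490 + 24800 = 58290 N/m.
ω_n = √(k_eq/m) = √(58290/55.2) = √1056 = 32.50 rad/s.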